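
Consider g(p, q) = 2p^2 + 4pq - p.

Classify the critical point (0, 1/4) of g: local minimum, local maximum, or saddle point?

saddle point

The Hessian of g is constant: H = [[4, 4], [4, 0]].
det(H) = 4·0 − 4² = -16.
Since det(H) < 0, H is indefinite and the critical point is a saddle point.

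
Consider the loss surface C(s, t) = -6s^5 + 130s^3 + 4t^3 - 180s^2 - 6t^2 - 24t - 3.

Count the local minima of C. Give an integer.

C separates as a function of s plus a function of t, so ∇C=0 decouples.
∂C/∂s = -30s(s - 3)(s - 1)(s + 4) = 0 at s ∈ {-4, 0, 1, 3}; ∂C/∂t = 12(t - 2)(t + 1) = 0 at t ∈ {-1, 2}.
The Hessian is diagonal: diag(C_ss, C_tt). Second derivatives: C_ss(-4)=4200, C_ss(0)=-360, C_ss(1)=300, C_ss(3)=-1260; C_tt(-1)=-36, C_tt(2)=36.
Local minima occur where both diagonal entries positive: (-4, 2), (1, 2). Count: 2.

2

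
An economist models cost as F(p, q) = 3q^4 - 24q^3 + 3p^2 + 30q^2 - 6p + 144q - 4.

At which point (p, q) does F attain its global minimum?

(1, -1)

F(p,q) separates as A(p) + B(q) − 4, so its minimum is min A + min B − 4.
A'(p) = 6p - 6 vanishes at p ∈ {1}; B'(q) = 12(q - 4)(q - 3)(q + 1) vanishes at q ∈ {-1, 3, 4}.
Local minima of A (where A''>0): A(1)=-3. Local minima of B: B(-1)=-87, B(4)=288.
So the global minimum of F is A(1) + B(-1) − 4 = -3 − 87 − 4 = -94, attained at (1, -1).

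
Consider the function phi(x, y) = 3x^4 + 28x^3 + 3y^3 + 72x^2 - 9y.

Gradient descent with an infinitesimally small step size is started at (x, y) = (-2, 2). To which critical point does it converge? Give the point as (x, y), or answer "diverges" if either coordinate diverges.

(0, 1)

phi is separable, so gradient descent decouples: x follows -∂phi/∂x, y follows -∂phi/∂y.
∂phi/∂x = 12x(x + 3)(x + 4); at x=-2 this is -48, so x increases.
∂phi/∂y = 9(y - 1)(y + 1); at y=2 this is 27, so y decreases.
x converges to its nearest critical value 0 (a local min of the x-part); y converges to 1. The iterate converges to (0, 1).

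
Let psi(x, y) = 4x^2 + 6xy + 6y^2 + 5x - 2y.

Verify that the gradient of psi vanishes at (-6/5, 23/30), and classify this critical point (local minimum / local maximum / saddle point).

local minimum

∇psi = (8x + 6y + 5, 6x + 12y - 2); substituting (-6/5, 23/30) gives ∇psi = (0, 0), so (-6/5, 23/30) is indeed a critical point.
The Hessian of psi is constant: H = [[8, 6], [6, 12]].
det(H) = 8·12 − 6² = 60.
det(H) > 0 and tr(H) = 20 > 0, so H is positive definite and the point is a local minimum.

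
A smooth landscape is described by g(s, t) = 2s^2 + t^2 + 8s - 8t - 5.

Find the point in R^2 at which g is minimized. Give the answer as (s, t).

g(s,t) separates as P(s) + Q(t) − 5, so its minimum is min P + min Q − 5.
P'(s) = 4s + 8 vanishes at s ∈ {-2}; Q'(t) = 2(t - 4) vanishes at t ∈ {4}.
Local minima of P (where P''>0): P(-2)=-8. Local minima of Q: Q(4)=-16.
So the global minimum of g is P(-2) + Q(4) − 5 = -8 − 16 − 5 = -29, attained at (-2, 4).

(-2, 4)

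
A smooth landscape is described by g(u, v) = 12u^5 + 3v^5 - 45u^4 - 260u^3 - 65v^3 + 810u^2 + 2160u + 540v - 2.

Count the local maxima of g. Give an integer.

g separates as a function of u plus a function of v, so ∇g=0 decouples.
∂g/∂u = 60(u - 4)(u - 3)(u + 1)(u + 3) = 0 at u ∈ {-3, -1, 3, 4}; ∂g/∂v = 15(v - 3)(v - 2)(v + 2)(v + 3) = 0 at v ∈ {-3, -2, 2, 3}.
The Hessian is diagonal: diag(g_uu, g_vv). Second derivatives: g_uu(-3)=-5040, g_uu(-1)=2400, g_uu(3)=-1440, g_uu(4)=2100; g_vv(-3)=-450, g_vv(-2)=300, g_vv(2)=-300, g_vv(3)=450.
Local maxima occur where both diagonal entries negative: (-3, -3), (-3, 2), (3, -3), (3, 2). Count: 4.

4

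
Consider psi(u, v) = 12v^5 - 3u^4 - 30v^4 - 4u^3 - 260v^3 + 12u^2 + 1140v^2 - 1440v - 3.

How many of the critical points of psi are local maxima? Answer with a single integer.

4

psi separates as a function of u plus a function of v, so ∇psi=0 decouples.
∂psi/∂u = -12u(u - 1)(u + 2) = 0 at u ∈ {-2, 0, 1}; ∂psi/∂v = 60(v - 3)(v - 2)(v - 1)(v + 4) = 0 at v ∈ {-4, 1, 2, 3}.
The Hessian is diagonal: diag(psi_uu, psi_vv). Second derivatives: psi_uu(-2)=-72, psi_uu(0)=24, psi_uu(1)=-36; psi_vv(-4)=-12600, psi_vv(1)=600, psi_vv(2)=-360, psi_vv(3)=840.
Local maxima occur where both diagonal entries negative: (-2, -4), (-2, 2), (1, -4), (1, 2). Count: 4.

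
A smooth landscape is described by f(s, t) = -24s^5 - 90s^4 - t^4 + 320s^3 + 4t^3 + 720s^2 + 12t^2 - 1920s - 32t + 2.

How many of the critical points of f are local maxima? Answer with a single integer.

f separates as a function of s plus a function of t, so ∇f=0 decouples.
∂f/∂s = -120(s - 2)(s - 1)(s + 2)(s + 4) = 0 at s ∈ {-4, -2, 1, 2}; ∂f/∂t = -4(t - 4)(t - 1)(t + 2) = 0 at t ∈ {-2, 1, 4}.
The Hessian is diagonal: diag(f_ss, f_tt). Second derivatives: f_ss(-4)=7200, f_ss(-2)=-2880, f_ss(1)=1800, f_ss(2)=-2880; f_tt(-2)=-72, f_tt(1)=36, f_tt(4)=-72.
Local maxima occur where both diagonal entries negative: (-2, -2), (-2, 4), (2, -2), (2, 4). Count: 4.

4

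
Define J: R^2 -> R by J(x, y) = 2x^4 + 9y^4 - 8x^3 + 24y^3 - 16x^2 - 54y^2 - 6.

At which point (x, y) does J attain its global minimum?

J(x,y) separates as P(x) + Q(y) − 6, so its minimum is min P + min Q − 6.
P'(x) = 8x(x - 4)(x + 1) vanishes at x ∈ {-1, 0, 4}; Q'(y) = 36y(y - 1)(y + 3) vanishes at y ∈ {-3, 0, 1}.
Local minima of P (where P''>0): P(-1)=-6, P(4)=-256. Local minima of Q: Q(-3)=-405, Q(1)=-21.
So the global minimum of J is P(4) + Q(-3) − 6 = -256 − 405 − 6 = -667, attained at (4, -3).

(4, -3)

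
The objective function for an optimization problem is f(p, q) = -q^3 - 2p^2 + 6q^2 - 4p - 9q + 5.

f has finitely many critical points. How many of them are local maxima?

1

f separates as a function of p plus a function of q, so ∇f=0 decouples.
∂f/∂p = -4(p + 1) = 0 at p ∈ {-1}; ∂f/∂q = -3(q - 3)(q - 1) = 0 at q ∈ {1, 3}.
The Hessian is diagonal: diag(f_pp, f_qq). Second derivatives: f_pp(-1)=-4; f_qq(1)=6, f_qq(3)=-6.
Local maxima occur where both diagonal entries negative: (-1, 3). Count: 1.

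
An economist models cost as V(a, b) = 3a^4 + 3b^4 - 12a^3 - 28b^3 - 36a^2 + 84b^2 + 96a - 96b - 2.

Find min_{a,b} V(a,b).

V(a,b) separates as P(a) + Q(b) − 2, so its minimum is min P + min Q − 2.
P'(a) = 12(a - 4)(a - 1)(a + 2) vanishes at a ∈ {-2, 1, 4}; Q'(b) = 12(b - 4)(b - 2)(b - 1) vanishes at b ∈ {1, 2, 4}.
Local minima of P (where P''>0): P(-2)=-192, P(4)=-192. Local minima of Q: Q(1)=-37, Q(4)=-64.
So the global minimum of V is P(-2) + Q(4) − 2 = -192 − 64 − 2 = -258, attained at (-2, 4).

-258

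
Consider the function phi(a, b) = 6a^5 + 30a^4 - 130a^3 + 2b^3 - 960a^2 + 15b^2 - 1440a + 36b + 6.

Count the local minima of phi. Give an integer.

phi separates as a function of a plus a function of b, so ∇phi=0 decouples.
∂phi/∂a = 30(a - 4)(a + 1)(a + 3)(a + 4) = 0 at a ∈ {-4, -3, -1, 4}; ∂phi/∂b = 6(b + 2)(b + 3) = 0 at b ∈ {-3, -2}.
The Hessian is diagonal: diag(phi_aa, phi_bb). Second derivatives: phi_aa(-4)=-720, phi_aa(-3)=420, phi_aa(-1)=-900, phi_aa(4)=8400; phi_bb(-3)=-6, phi_bb(-2)=6.
Local minima occur where both diagonal entries positive: (-3, -2), (4, -2). Count: 2.

2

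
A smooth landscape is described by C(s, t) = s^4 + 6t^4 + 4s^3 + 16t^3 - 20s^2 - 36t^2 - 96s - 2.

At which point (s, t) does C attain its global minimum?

C(s,t) separates as P(s) + Q(t) − 2, so its minimum is min P + min Q − 2.
P'(s) = 4(s - 3)(s + 2)(s + 4) vanishes at s ∈ {-4, -2, 3}; Q'(t) = 24t(t - 1)(t + 3) vanishes at t ∈ {-3, 0, 1}.
Local minima of P (where P''>0): P(-4)=64, P(3)=-279. Local minima of Q: Q(-3)=-270, Q(1)=-14.
So the global minimum of C is P(3) + Q(-3) − 2 = -279 − 270 − 2 = -551, attained at (3, -3).

(3, -3)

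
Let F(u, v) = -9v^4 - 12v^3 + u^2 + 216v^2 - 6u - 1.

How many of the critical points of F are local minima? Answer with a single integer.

F separates as a function of u plus a function of v, so ∇F=0 decouples.
∂F/∂u = 2(u - 3) = 0 at u ∈ {3}; ∂F/∂v = -36v(v - 3)(v + 4) = 0 at v ∈ {-4, 0, 3}.
The Hessian is diagonal: diag(F_uu, F_vv). Second derivatives: F_uu(3)=2; F_vv(-4)=-1008, F_vv(0)=432, F_vv(3)=-756.
Local minima occur where both diagonal entries positive: (3, 0). Count: 1.

1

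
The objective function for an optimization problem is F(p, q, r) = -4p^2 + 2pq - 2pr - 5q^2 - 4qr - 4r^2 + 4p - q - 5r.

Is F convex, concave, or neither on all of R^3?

concave

F is quadratic, so its Hessian is the constant matrix H = [[-8, 2, -2], [2, -10, -4], [-2, -4, -8]].
Leading principal minors: -8, 76, -408.
Signs alternate −, +, − ⇒ H ≺ 0 ⇒ concave.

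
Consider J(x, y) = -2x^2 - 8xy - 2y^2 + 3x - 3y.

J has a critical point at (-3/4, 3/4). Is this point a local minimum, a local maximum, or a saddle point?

saddle point

The Hessian of J is constant: H = [[-4, -8], [-8, -4]].
det(H) = (-4)·(-4) − (-8)² = -48.
Since det(H) < 0, H is indefinite and the critical point is a saddle point.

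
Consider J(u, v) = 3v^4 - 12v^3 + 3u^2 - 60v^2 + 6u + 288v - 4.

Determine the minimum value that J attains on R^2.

J(u,v) separates as P(u) + Q(v) − 4, so its minimum is min P + min Q − 4.
P'(u) = 6u + 6 vanishes at u ∈ {-1}; Q'(v) = 12(v - 4)(v - 2)(v + 3) vanishes at v ∈ {-3, 2, 4}.
Local minima of P (where P''>0): P(-1)=-3. Local minima of Q: Q(-3)=-837, Q(4)=192.
So the global minimum of J is P(-1) + Q(-3) − 4 = -3 − 837 − 4 = -844, attained at (-1, -3).

-844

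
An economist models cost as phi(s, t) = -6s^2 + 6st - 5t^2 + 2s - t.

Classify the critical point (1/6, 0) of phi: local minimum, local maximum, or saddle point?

The Hessian of phi is constant: H = [[-12, 6], [6, -10]].
det(H) = (-12)·(-10) − 6² = 84.
det(H) > 0 and tr(H) = -22 < 0, so H is negative definite and the point is a local maximum.

local maximum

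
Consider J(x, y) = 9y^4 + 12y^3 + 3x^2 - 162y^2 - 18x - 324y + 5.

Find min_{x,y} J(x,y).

-1399

J(x,y) separates as P(x) + Q(y) + 5, so its minimum is min P + min Q + 5.
P'(x) = 6x - 18 vanishes at x ∈ {3}; Q'(y) = 36(y - 3)(y + 1)(y + 3) vanishes at y ∈ {-3, -1, 3}.
Local minima of P (where P''>0): P(3)=-27. Local minima of Q: Q(-3)=-81, Q(3)=-1377.
So the global minimum of J is P(3) + Q(3) + 5 = -27 − 1377 + 5 = -1399, attained at (3, 3).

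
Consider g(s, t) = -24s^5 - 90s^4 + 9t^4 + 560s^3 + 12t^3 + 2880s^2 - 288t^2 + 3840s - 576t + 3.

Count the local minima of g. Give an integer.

g separates as a function of s plus a function of t, so ∇g=0 decouples.
∂g/∂s = -120(s - 4)(s + 1)(s + 2)(s + 4) = 0 at s ∈ {-4, -2, -1, 4}; ∂g/∂t = 36(t - 4)(t + 1)(t + 4) = 0 at t ∈ {-4, -1, 4}.
The Hessian is diagonal: diag(g_ss, g_tt). Second derivatives: g_ss(-4)=5760, g_ss(-2)=-1440, g_ss(-1)=1800, g_ss(4)=-28800; g_tt(-4)=864, g_tt(-1)=-540, g_tt(4)=1440.
Local minima occur where both diagonal entries positive: (-4, -4), (-4, 4), (-1, -4), (-1, 4). Count: 4.

4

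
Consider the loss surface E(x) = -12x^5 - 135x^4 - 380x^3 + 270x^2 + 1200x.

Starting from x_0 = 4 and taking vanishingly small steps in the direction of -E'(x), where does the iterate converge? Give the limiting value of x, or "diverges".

diverges

E'(x) = -60(x - 1)(x + 1)(x + 4)(x + 5), so E'(4) = -64800.
Gradient descent moves in the -E' direction, i.e. x is increasing.
There is no critical point above x=4, and E' keeps the same sign, so the iterate runs off to +∞.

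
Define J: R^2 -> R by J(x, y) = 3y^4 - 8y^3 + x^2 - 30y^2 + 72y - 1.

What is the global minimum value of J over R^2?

-153

J(x,y) separates as P(x) + Q(y) − 1, so its minimum is min P + min Q − 1.
P'(x) = 2x vanishes at x ∈ {0}; Q'(y) = 12(y - 3)(y - 1)(y + 2) vanishes at y ∈ {-2, 1, 3}.
Local minima of P (where P''>0): P(0)=0. Local minima of Q: Q(-2)=-152, Q(3)=-27.
So the global minimum of J is P(0) + Q(-2) − 1 = 0 − 152 − 1 = -153, attained at (0, -2).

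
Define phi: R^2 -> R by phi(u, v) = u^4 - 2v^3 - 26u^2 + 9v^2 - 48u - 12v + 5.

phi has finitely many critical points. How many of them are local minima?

2

phi separates as a function of u plus a function of v, so ∇phi=0 decouples.
∂phi/∂u = 4(u - 4)(u + 1)(u + 3) = 0 at u ∈ {-3, -1, 4}; ∂phi/∂v = -6(v - 2)(v - 1) = 0 at v ∈ {1, 2}.
The Hessian is diagonal: diag(phi_uu, phi_vv). Second derivatives: phi_uu(-3)=56, phi_uu(-1)=-40, phi_uu(4)=140; phi_vv(1)=6, phi_vv(2)=-6.
Local minima occur where both diagonal entries positive: (-3, 1), (4, 1). Count: 2.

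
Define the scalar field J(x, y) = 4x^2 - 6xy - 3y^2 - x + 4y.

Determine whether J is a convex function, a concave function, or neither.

J is quadratic, so its Hessian is the constant matrix H = [[8, -6], [-6, -6]].
det(H) = -84, tr(H) = 2.
det(H) < 0, so H is indefinite: neither convex nor concave.

neither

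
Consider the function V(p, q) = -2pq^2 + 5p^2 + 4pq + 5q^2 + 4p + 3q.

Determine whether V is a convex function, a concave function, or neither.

The term -2pq^2 is cubic, so the Hessian is not constant.
∂²V/∂q² = -4p + 10, which takes both signs as p varies (negative for sufficiently large p). A diagonal entry of the Hessian changing sign means the Hessian is neither positive- nor negative-semidefinite on all of R^2.

neither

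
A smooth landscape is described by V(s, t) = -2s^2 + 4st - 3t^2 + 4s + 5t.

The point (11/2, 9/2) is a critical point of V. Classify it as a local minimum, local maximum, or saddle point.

The Hessian of V is constant: H = [[-4, 4], [4, -6]].
det(H) = (-4)·(-6) − 4² = 8.
det(H) > 0 and tr(H) = -10 < 0, so H is negative definite and the point is a local maximum.

local maximum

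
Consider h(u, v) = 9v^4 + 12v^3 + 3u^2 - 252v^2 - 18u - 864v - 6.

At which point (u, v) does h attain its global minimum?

(3, 4)

h(u,v) separates as P(u) + Q(v) − 6, so its minimum is min P + min Q − 6.
P'(u) = 6u - 18 vanishes at u ∈ {3}; Q'(v) = 36(v - 4)(v + 2)(v + 3) vanishes at v ∈ {-3, -2, 4}.
Local minima of P (where P''>0): P(3)=-27. Local minima of Q: Q(-3)=729, Q(4)=-4416.
So the global minimum of h is P(3) + Q(4) − 6 = -27 − 4416 − 6 = -4449, attained at (3, 4).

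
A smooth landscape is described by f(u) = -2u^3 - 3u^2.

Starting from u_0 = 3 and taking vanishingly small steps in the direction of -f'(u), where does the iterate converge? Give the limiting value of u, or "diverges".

f'(u) = -6u(u + 1), so f'(3) = -72.
Gradient descent moves in the -f' direction, i.e. u is increasing.
There is no critical point above u=3, and f' keeps the same sign, so the iterate runs off to +∞.

diverges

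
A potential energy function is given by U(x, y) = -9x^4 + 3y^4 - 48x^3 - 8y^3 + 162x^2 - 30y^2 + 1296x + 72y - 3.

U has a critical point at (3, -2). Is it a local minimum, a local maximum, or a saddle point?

The mixed partial ∂²U/∂x∂y is 0, so the Hessian at any point is diag(U_xx, U_yy) = diag(36(-3x^2 - 8x + 9), 12(3y^2 - 4y - 5)).
At (3, -2): H = diag(-1512, 180).
The eigenvalues have opposite signs, so H is indefinite: a saddle point.

saddle point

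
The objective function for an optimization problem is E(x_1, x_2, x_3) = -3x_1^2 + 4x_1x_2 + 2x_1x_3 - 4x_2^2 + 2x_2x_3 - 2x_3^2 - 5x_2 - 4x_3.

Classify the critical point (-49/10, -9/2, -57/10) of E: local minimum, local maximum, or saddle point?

The Hessian is constant: H = [[-6, 4, 2], [4, -8, 2], [2, 2, -4]].
Leading principal minors: Δ₁ = -6, Δ₂ = 32, Δ₃ = -40.
The minors alternate sign starting negative (−, +, −), so H is negative definite: a local maximum.

local maximum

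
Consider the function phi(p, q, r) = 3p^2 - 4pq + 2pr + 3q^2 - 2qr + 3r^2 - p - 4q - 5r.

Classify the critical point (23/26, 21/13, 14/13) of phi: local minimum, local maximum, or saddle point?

The Hessian is constant: H = [[6, -4, 2], [-4, 6, -2], [2, -2, 6]].
Leading principal minors: Δ₁ = 6, Δ₂ = 20, Δ₃ = 104.
All leading minors are positive, so H is positive definite: a local minimum.

local minimum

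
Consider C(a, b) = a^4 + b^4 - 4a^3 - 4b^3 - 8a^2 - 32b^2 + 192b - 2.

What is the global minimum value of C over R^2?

-898

C(a,b) separates as P(a) + Q(b) − 2, so its minimum is min P + min Q − 2.
P'(a) = 4a(a - 4)(a + 1) vanishes at a ∈ {-1, 0, 4}; Q'(b) = 4(b - 4)(b - 3)(b + 4) vanishes at b ∈ {-4, 3, 4}.
Local minima of P (where P''>0): P(-1)=-3, P(4)=-128. Local minima of Q: Q(-4)=-768, Q(4)=256.
So the global minimum of C is P(4) + Q(-4) − 2 = -128 − 768 − 2 = -898, attained at (4, -4).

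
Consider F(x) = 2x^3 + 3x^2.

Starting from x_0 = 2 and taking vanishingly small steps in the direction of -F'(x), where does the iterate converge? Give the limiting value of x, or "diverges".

0

F'(x) = 6x(x + 1), so F'(2) = 36.
Gradient descent moves in the -F' direction, i.e. x is decreasing.
The nearest critical point in that direction is x = 0, where F'' = 6 > 0 (a local minimum). The iterate converges there.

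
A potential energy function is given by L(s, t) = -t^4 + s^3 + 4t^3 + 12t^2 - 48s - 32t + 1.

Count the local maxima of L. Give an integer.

2

L separates as a function of s plus a function of t, so ∇L=0 decouples.
∂L/∂s = 3(s - 4)(s + 4) = 0 at s ∈ {-4, 4}; ∂L/∂t = -4(t - 4)(t - 1)(t + 2) = 0 at t ∈ {-2, 1, 4}.
The Hessian is diagonal: diag(L_ss, L_tt). Second derivatives: L_ss(-4)=-24, L_ss(4)=24; L_tt(-2)=-72, L_tt(1)=36, L_tt(4)=-72.
Local maxima occur where both diagonal entries negative: (-4, -2), (-4, 4). Count: 2.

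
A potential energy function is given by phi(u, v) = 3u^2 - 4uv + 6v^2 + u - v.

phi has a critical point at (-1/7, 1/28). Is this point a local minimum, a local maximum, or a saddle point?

The Hessian of phi is constant: H = [[6, -4], [-4, 12]].
det(H) = 6·12 − (-4)² = 56.
det(H) > 0 and tr(H) = 18 > 0, so H is positive definite and the point is a local minimum.

local minimum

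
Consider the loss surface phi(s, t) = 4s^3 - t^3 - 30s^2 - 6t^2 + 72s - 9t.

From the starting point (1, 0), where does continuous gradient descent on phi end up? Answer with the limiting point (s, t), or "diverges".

phi is separable, so gradient descent decouples: s follows -∂phi/∂s, t follows -∂phi/∂t.
∂phi/∂s = 12(s - 3)(s - 2); at s=1 this is 24, so s decreases.
∂phi/∂t = -3(t + 1)(t + 3); at t=0 this is -9, so t increases.
The s-coordinate has no critical point in that direction and runs off to infinity.

diverges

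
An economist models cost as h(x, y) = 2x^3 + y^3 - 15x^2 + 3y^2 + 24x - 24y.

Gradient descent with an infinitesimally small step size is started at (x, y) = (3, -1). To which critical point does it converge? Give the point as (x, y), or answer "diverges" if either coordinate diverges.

(4, 2)

h is separable, so gradient descent decouples: x follows -∂h/∂x, y follows -∂h/∂y.
∂h/∂x = 6(x - 4)(x - 1); at x=3 this is -12, so x increases.
∂h/∂y = 3(y - 2)(y + 4); at y=-1 this is -27, so y increases.
x converges to its nearest critical value 4 (a local min of the x-part); y converges to 2. The iterate converges to (4, 2).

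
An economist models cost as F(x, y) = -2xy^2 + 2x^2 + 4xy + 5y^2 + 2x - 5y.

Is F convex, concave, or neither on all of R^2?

The term -2xy^2 is cubic, so the Hessian is not constant.
∂²F/∂y² = -4x + 10, which takes both signs as x varies (negative for sufficiently large x). A diagonal entry of the Hessian changing sign means the Hessian is neither positive- nor negative-semidefinite on all of R^2.

neither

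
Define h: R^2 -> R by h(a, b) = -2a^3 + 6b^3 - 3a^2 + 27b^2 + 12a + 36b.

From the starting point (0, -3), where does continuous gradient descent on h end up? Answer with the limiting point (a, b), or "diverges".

h is separable, so gradient descent decouples: a follows -∂h/∂a, b follows -∂h/∂b.
∂h/∂a = -6(a - 1)(a + 2); at a=0 this is 12, so a decreases.
∂h/∂b = 18(b + 1)(b + 2); at b=-3 this is 36, so b decreases.
The b-coordinate has no critical point in that direction and runs off to infinity.

diverges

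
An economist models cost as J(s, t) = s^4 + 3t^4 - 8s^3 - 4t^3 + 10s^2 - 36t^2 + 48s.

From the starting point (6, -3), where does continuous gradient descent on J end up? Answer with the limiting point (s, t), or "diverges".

(4, -2)

J is separable, so gradient descent decouples: s follows -∂J/∂s, t follows -∂J/∂t.
∂J/∂s = 4(s - 4)(s - 3)(s + 1); at s=6 this is 168, so s decreases.
∂J/∂t = 12t(t - 3)(t + 2); at t=-3 this is -216, so t increases.
s converges to its nearest critical value 4 (a local min of the s-part); t converges to -2. The iterate converges to (4, -2).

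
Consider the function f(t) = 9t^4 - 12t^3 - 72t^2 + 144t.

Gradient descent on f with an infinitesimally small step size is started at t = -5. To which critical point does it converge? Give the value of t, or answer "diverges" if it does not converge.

-2

f'(t) = 36(t - 2)(t - 1)(t + 2), so f'(-5) = -4536.
Gradient descent moves in the -f' direction, i.e. t is increasing.
The nearest critical point in that direction is t = -2, where f'' = 432 > 0 (a local minimum). The iterate converges there.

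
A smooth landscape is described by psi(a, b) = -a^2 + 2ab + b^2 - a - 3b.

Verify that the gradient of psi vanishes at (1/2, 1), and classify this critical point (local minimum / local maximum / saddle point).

saddle point

∇psi = (-2a + 2b - 1, 2a + 2b - 3); substituting (1/2, 1) gives ∇psi = (0, 0), so (1/2, 1) is indeed a critical point.
The Hessian of psi is constant: H = [[-2, 2], [2, 2]].
det(H) = (-2)·2 − 2² = -8.
Since det(H) < 0, H is indefinite and the critical point is a saddle point.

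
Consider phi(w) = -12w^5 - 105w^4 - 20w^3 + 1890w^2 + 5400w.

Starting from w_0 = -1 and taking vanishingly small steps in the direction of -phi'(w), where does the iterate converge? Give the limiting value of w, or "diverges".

phi'(w) = -60(w - 3)(w + 2)(w + 3)(w + 5), so phi'(-1) = 1920.
Gradient descent moves in the -phi' direction, i.e. w is decreasing.
The nearest critical point in that direction is w = -2, where phi'' = 900 > 0 (a local minimum). The iterate converges there.

-2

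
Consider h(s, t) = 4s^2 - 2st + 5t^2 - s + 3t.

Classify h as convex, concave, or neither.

h is quadratic, so its Hessian is the constant matrix H = [[8, -2], [-2, 10]].
det(H) = 76, tr(H) = 18.
det(H) > 0 and tr(H) > 0, so H is positive definite everywhere: convex.

convex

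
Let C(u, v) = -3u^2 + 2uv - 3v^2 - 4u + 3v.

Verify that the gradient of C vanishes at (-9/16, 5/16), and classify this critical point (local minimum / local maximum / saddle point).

∇C = (-6u + 2v - 4, 2u - 6v + 3); substituting (-9/16, 5/16) gives ∇C = (0, 0), so (-9/16, 5/16) is indeed a critical point.
The Hessian of C is constant: H = [[-6, 2], [2, -6]].
det(H) = (-6)·(-6) − 2² = 32.
det(H) > 0 and tr(H) = -12 < 0, so H is negative definite and the point is a local maximum.

local maximum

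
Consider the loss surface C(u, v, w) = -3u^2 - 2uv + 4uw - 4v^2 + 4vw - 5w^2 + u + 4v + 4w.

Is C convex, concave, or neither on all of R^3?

C is quadratic, so its Hessian is the constant matrix H = [[-6, -2, 4], [-2, -8, 4], [4, 4, -10]].
Leading principal minors: -6, 44, -280.
Signs alternate −, +, − ⇒ H ≺ 0 ⇒ concave.

concave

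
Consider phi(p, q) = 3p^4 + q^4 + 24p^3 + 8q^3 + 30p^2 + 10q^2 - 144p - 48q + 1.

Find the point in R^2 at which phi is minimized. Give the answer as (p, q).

phi(p,q) separates as A(p) + B(q) + 1, so its minimum is min A + min B + 1.
A'(p) = 12(p - 1)(p + 3)(p + 4) vanishes at p ∈ {-4, -3, 1}; B'(q) = 4(q - 1)(q + 3)(q + 4) vanishes at q ∈ {-4, -3, 1}.
Local minima of A (where A''>0): A(-4)=288, A(1)=-87. Local minima of B: B(-4)=96, B(1)=-29.
So the global minimum of phi is A(1) + B(1) + 1 = -87 − 29 + 1 = -115, attained at (1, 1).

(1, 1)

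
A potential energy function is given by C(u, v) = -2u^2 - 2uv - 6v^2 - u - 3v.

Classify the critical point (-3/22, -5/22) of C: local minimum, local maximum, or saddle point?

local maximum

The Hessian of C is constant: H = [[-4, -2], [-2, -12]].
det(H) = (-4)·(-12) − (-2)² = 44.
det(H) > 0 and tr(H) = -16 < 0, so H is negative definite and the point is a local maximum.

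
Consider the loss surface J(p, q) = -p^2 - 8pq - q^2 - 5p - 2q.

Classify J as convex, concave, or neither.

J is quadratic, so its Hessian is the constant matrix H = [[-2, -8], [-8, -2]].
det(H) = -60, tr(H) = -4.
det(H) < 0, so H is indefinite: neither convex nor concave.

neither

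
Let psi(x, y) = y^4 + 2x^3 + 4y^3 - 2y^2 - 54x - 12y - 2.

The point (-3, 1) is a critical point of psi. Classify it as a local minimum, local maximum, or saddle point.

saddle point

The mixed partial ∂²psi/∂x∂y is 0, so the Hessian at any point is diag(psi_xx, psi_yy) = diag(12x, 4(3y^2 + 6y - 1)).
At (-3, 1): H = diag(-36, 32).
The eigenvalues have opposite signs, so H is indefinite: a saddle point.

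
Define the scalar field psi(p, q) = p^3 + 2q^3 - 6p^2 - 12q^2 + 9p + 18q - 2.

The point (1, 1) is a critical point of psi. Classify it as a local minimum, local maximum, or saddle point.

The mixed partial ∂²psi/∂p∂q is 0, so the Hessian at any point is diag(psi_pp, psi_qq) = diag(6(p - 2), 12(q - 2)).
At (1, 1): H = diag(-6, -12).
Both eigenvalues are negative, so H is negative definite: a local maximum.

local maximum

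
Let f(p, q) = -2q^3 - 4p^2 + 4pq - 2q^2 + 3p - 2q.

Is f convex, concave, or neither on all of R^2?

The term -2q^3 is cubic, so the Hessian is not constant.
∂²f/∂q² = -12q - 4, which takes both signs as q varies (negative for sufficiently large q). A diagonal entry of the Hessian changing sign means the Hessian is neither positive- nor negative-semidefinite on all of R^2.

neither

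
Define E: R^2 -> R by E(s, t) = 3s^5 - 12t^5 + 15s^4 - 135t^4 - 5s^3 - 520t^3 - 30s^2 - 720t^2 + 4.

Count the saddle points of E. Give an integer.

E separates as a function of s plus a function of t, so ∇E=0 decouples.
∂E/∂s = 15s(s - 1)(s + 1)(s + 4) = 0 at s ∈ {-4, -1, 0, 1}; ∂E/∂t = -60t(t + 2)(t + 3)(t + 4) = 0 at t ∈ {-4, -3, -2, 0}.
The Hessian is diagonal: diag(E_ss, E_tt). Second derivatives: E_ss(-4)=-900, E_ss(-1)=90, E_ss(0)=-60, E_ss(1)=150; E_tt(-4)=480, E_tt(-3)=-180, E_tt(-2)=240, E_tt(0)=-1440.
Saddle points occur where the two diagonal entries have opposite signs: (-4, -4), (-4, -2), (-1, -3), (-1, 0), (0, -4), (0, -2), (1, -3), (1, 0). Count: 8.

8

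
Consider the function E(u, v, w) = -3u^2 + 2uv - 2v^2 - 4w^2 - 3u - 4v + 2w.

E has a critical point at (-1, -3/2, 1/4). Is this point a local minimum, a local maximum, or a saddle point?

local maximum

The Hessian is constant: H = [[-6, 2, 0], [2, -4, 0], [0, 0, -8]].
Leading principal minors: Δ₁ = -6, Δ₂ = 20, Δ₃ = -160.
The minors alternate sign starting negative (−, +, −), so H is negative definite: a local maximum.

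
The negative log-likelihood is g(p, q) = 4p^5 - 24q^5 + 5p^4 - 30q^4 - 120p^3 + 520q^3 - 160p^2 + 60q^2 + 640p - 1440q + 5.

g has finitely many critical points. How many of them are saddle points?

g separates as a function of p plus a function of q, so ∇g=0 decouples.
∂g/∂p = 20(p - 4)(p - 1)(p + 2)(p + 4) = 0 at p ∈ {-4, -2, 1, 4}; ∂g/∂q = -120(q - 3)(q - 1)(q + 1)(q + 4) = 0 at q ∈ {-4, -1, 1, 3}.
The Hessian is diagonal: diag(g_pp, g_qq). Second derivatives: g_pp(-4)=-1600, g_pp(-2)=720, g_pp(1)=-900, g_pp(4)=2880; g_qq(-4)=12600, g_qq(-1)=-2880, g_qq(1)=2400, g_qq(3)=-6720.
Saddle points occur where the two diagonal entries have opposite signs: (-4, -4), (-4, 1), (-2, -1), (-2, 3), (1, -4), (1, 1), (4, -1), (4, 3). Count: 8.

8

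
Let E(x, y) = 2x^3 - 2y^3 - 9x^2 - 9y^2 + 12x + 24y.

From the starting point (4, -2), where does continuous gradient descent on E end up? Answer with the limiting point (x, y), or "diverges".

(2, -4)

E is separable, so gradient descent decouples: x follows -∂E/∂x, y follows -∂E/∂y.
∂E/∂x = 6(x - 2)(x - 1); at x=4 this is 36, so x decreases.
∂E/∂y = -6(y - 1)(y + 4); at y=-2 this is 36, so y decreases.
x converges to its nearest critical value 2 (a local min of the x-part); y converges to -4. The iterate converges to (2, -4).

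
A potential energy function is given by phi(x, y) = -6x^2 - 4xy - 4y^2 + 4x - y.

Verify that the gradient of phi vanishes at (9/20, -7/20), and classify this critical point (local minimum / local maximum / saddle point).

local maximum

∇phi = (-12x - 4y + 4, -4x - 8y - 1); substituting (9/20, -7/20) gives ∇phi = (0, 0), so (9/20, -7/20) is indeed a critical point.
The Hessian of phi is constant: H = [[-12, -4], [-4, -8]].
det(H) = (-12)·(-8) − (-4)² = 80.
det(H) > 0 and tr(H) = -20 < 0, so H is negative definite and the point is a local maximum.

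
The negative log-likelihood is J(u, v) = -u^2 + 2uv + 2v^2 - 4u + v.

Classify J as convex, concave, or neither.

neither

J is quadratic, so its Hessian is the constant matrix H = [[-2, 2], [2, 4]].
det(H) = -12, tr(H) = 2.
det(H) < 0, so H is indefinite: neither convex nor concave.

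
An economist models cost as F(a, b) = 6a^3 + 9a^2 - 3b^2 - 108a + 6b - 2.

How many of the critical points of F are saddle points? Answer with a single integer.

F separates as a function of a plus a function of b, so ∇F=0 decouples.
∂F/∂a = 18(a - 2)(a + 3) = 0 at a ∈ {-3, 2}; ∂F/∂b = -6(b - 1) = 0 at b ∈ {1}.
The Hessian is diagonal: diag(F_aa, F_bb). Second derivatives: F_aa(-3)=-90, F_aa(2)=90; F_bb(1)=-6.
Saddle points occur where the two diagonal entries have opposite signs: (2, 1). Count: 1.

1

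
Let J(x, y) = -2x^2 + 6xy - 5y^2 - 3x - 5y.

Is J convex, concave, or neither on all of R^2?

J is quadratic, so its Hessian is the constant matrix H = [[-4, 6], [6, -10]].
det(H) = 4, tr(H) = -14.
det(H) > 0 and tr(H) < 0, so H is negative definite everywhere: concave.

concave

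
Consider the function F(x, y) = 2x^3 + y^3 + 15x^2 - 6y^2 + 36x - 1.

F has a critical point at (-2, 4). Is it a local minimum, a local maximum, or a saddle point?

local minimum

The mixed partial ∂²F/∂x∂y is 0, so the Hessian at any point is diag(F_xx, F_yy) = diag(6(2x + 5), 6(y - 2)).
At (-2, 4): H = diag(6, 12).
Both eigenvalues are positive, so H is positive definite: a local minimum.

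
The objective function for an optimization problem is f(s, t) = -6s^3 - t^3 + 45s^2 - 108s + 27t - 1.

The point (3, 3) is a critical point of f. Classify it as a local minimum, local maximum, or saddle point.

The mixed partial ∂²f/∂s∂t is 0, so the Hessian at any point is diag(f_ss, f_tt) = diag(18(-2s + 5), -6t).
At (3, 3): H = diag(-18, -18).
Both eigenvalues are negative, so H is negative definite: a local maximum.

local maximum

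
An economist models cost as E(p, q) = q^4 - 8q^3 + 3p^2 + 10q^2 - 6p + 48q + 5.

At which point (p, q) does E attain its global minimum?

(1, -1)

E(p,q) separates as A(p) + B(q) + 5, so its minimum is min A + min B + 5.
A'(p) = 6p - 6 vanishes at p ∈ {1}; B'(q) = 4(q - 4)(q - 3)(q + 1) vanishes at q ∈ {-1, 3, 4}.
Local minima of A (where A''>0): A(1)=-3. Local minima of B: B(-1)=-29, B(4)=96.
So the global minimum of E is A(1) + B(-1) + 5 = -3 − 29 + 5 = -27, attained at (1, -1).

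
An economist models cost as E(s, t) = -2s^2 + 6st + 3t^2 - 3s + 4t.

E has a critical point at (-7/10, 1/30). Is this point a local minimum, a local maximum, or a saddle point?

saddle point

The Hessian of E is constant: H = [[-4, 6], [6, 6]].
det(H) = (-4)·6 − 6² = -60.
Since det(H) < 0, H is indefinite and the critical point is a saddle point.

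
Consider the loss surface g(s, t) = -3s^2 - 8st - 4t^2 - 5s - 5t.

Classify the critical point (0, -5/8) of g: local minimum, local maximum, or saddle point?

saddle point

The Hessian of g is constant: H = [[-6, -8], [-8, -8]].
det(H) = (-6)·(-8) − (-8)² = -16.
Since det(H) < 0, H is indefinite and the critical point is a saddle point.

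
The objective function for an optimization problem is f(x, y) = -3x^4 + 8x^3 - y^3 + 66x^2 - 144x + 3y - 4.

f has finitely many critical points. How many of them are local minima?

1

f separates as a function of x plus a function of y, so ∇f=0 decouples.
∂f/∂x = -12(x - 4)(x - 1)(x + 3) = 0 at x ∈ {-3, 1, 4}; ∂f/∂y = -3(y - 1)(y + 1) = 0 at y ∈ {-1, 1}.
The Hessian is diagonal: diag(f_xx, f_yy). Second derivatives: f_xx(-3)=-336, f_xx(1)=144, f_xx(4)=-252; f_yy(-1)=6, f_yy(1)=-6.
Local minima occur where both diagonal entries positive: (1, -1). Count: 1.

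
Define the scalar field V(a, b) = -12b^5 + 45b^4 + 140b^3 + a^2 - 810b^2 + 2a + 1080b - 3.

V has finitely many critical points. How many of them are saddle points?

V separates as a function of a plus a function of b, so ∇V=0 decouples.
∂V/∂a = 2(a + 1) = 0 at a ∈ {-1}; ∂V/∂b = -60(b - 3)(b - 2)(b - 1)(b + 3) = 0 at b ∈ {-3, 1, 2, 3}.
The Hessian is diagonal: diag(V_aa, V_bb). Second derivatives: V_aa(-1)=2; V_bb(-3)=7200, V_bb(1)=-480, V_bb(2)=300, V_bb(3)=-720.
Saddle points occur where the two diagonal entries have opposite signs: (-1, 1), (-1, 3). Count: 2.

2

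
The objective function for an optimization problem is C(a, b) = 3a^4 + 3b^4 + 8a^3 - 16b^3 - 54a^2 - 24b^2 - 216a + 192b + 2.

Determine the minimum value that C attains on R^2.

-977

C(a,b) separates as P(a) + Q(b) + 2, so its minimum is min P + min Q + 2.
P'(a) = 12(a - 3)(a + 2)(a + 3) vanishes at a ∈ {-3, -2, 3}; Q'(b) = 12(b - 4)(b - 2)(b + 2) vanishes at b ∈ {-2, 2, 4}.
Local minima of P (where P''>0): P(-3)=189, P(3)=-675. Local minima of Q: Q(-2)=-304, Q(4)=128.
So the global minimum of C is P(3) + Q(-2) + 2 = -675 − 304 + 2 = -977, attained at (3, -2).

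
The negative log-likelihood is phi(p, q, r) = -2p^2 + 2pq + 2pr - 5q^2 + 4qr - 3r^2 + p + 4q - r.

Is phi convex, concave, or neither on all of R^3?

phi is quadratic, so its Hessian is the constant matrix H = [[-4, 2, 2], [2, -10, 4], [2, 4, -6]].
Leading principal minors: -4, 36, -80.
Signs alternate −, +, − ⇒ H ≺ 0 ⇒ concave.

concave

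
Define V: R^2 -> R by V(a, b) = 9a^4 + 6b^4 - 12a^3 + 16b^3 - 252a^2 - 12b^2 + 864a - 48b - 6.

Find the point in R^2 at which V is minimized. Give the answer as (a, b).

(-4, 1)

V(a,b) separates as P(a) + Q(b) − 6, so its minimum is min P + min Q − 6.
P'(a) = 36(a - 3)(a - 2)(a + 4) vanishes at a ∈ {-4, 2, 3}; Q'(b) = 24(b - 1)(b + 1)(b + 2) vanishes at b ∈ {-2, -1, 1}.
Local minima of P (where P''>0): P(-4)=-4416, P(3)=729. Local minima of Q: Q(-2)=16, Q(1)=-38.
So the global minimum of V is P(-4) + Q(1) − 6 = -4416 − 38 − 6 = -4460, attained at (-4, 1).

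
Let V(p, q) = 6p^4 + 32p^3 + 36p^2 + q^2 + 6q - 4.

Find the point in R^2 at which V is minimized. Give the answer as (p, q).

(-3, -3)

V(p,q) separates as A(p) + B(q) − 4, so its minimum is min A + min B − 4.
A'(p) = 24p(p + 1)(p + 3) vanishes at p ∈ {-3, -1, 0}; B'(q) = 2q + 6 vanishes at q ∈ {-3}.
Local minima of A (where A''>0): A(-3)=-54, A(0)=0. Local minima of B: B(-3)=-9.
So the global minimum of V is A(-3) + B(-3) − 4 = -54 − 9 − 4 = -67, attained at (-3, -3).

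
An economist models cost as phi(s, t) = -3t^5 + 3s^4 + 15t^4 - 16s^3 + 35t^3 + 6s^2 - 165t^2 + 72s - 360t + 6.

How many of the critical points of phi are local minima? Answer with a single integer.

phi separates as a function of s plus a function of t, so ∇phi=0 decouples.
∂phi/∂s = 12(s - 3)(s - 2)(s + 1) = 0 at s ∈ {-1, 2, 3}; ∂phi/∂t = -15(t - 4)(t - 3)(t + 1)(t + 2) = 0 at t ∈ {-2, -1, 3, 4}.
The Hessian is diagonal: diag(phi_ss, phi_tt). Second derivatives: phi_ss(-1)=144, phi_ss(2)=-36, phi_ss(3)=48; phi_tt(-2)=450, phi_tt(-1)=-300, phi_tt(3)=300, phi_tt(4)=-450.
Local minima occur where both diagonal entries positive: (-1, -2), (-1, 3), (3, -2), (3, 3). Count: 4.

4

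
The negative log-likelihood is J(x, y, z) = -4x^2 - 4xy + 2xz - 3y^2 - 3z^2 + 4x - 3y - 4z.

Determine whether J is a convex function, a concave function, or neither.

concave

J is quadratic, so its Hessian is the constant matrix H = [[-8, -4, 2], [-4, -6, 0], [2, 0, -6]].
Leading principal minors: -8, 32, -168.
Signs alternate −, +, − ⇒ H ≺ 0 ⇒ concave.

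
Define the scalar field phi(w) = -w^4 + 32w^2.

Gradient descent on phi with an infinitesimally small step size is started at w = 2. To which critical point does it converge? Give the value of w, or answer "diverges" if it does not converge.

0

phi'(w) = -4w(w - 4)(w + 4), so phi'(2) = 96.
Gradient descent moves in the -phi' direction, i.e. w is decreasing.
The nearest critical point in that direction is w = 0, where phi'' = 64 > 0 (a local minimum). The iterate converges there.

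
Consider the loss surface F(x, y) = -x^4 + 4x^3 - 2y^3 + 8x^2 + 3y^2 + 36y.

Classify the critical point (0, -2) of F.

The mixed partial ∂²F/∂x∂y is 0, so the Hessian at any point is diag(F_xx, F_yy) = diag(4(-3x^2 + 6x + 4), 6(-2y + 1)).
At (0, -2): H = diag(16, 30).
Both eigenvalues are positive, so H is positive definite: a local minimum.

local minimum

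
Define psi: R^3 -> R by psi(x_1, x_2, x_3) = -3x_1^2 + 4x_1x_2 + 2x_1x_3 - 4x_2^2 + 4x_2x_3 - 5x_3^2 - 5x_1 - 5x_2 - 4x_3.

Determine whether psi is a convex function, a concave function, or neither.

psi is quadratic, so its Hessian is the constant matrix H = [[-6, 4, 2], [4, -8, 4], [2, 4, -10]].
Leading principal minors: -6, 32, -128.
Signs alternate −, +, − ⇒ H ≺ 0 ⇒ concave.

concave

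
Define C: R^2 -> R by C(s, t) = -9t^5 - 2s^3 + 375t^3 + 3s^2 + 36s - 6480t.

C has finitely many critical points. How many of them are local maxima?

2

C separates as a function of s plus a function of t, so ∇C=0 decouples.
∂C/∂s = -6(s - 3)(s + 2) = 0 at s ∈ {-2, 3}; ∂C/∂t = -45(t - 4)(t - 3)(t + 3)(t + 4) = 0 at t ∈ {-4, -3, 3, 4}.
The Hessian is diagonal: diag(C_ss, C_tt). Second derivatives: C_ss(-2)=30, C_ss(3)=-30; C_tt(-4)=2520, C_tt(-3)=-1890, C_tt(3)=1890, C_tt(4)=-2520.
Local maxima occur where both diagonal entries negative: (3, -3), (3, 4). Count: 2.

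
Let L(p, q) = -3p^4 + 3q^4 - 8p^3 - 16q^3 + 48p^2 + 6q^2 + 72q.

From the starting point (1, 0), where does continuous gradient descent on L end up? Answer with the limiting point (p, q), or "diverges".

(0, -1)

L is separable, so gradient descent decouples: p follows -∂L/∂p, q follows -∂L/∂q.
∂L/∂p = -12p(p - 2)(p + 4); at p=1 this is 60, so p decreases.
∂L/∂q = 12(q - 3)(q - 2)(q + 1); at q=0 this is 72, so q decreases.
p converges to its nearest critical value 0 (a local min of the p-part); q converges to -1. The iterate converges to (0, -1).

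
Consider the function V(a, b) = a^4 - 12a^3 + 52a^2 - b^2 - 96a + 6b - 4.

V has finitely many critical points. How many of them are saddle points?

V separates as a function of a plus a function of b, so ∇V=0 decouples.
∂V/∂a = 4(a - 4)(a - 3)(a - 2) = 0 at a ∈ {2, 3, 4}; ∂V/∂b = -2(b - 3) = 0 at b ∈ {3}.
The Hessian is diagonal: diag(V_aa, V_bb). Second derivatives: V_aa(2)=8, V_aa(3)=-4, V_aa(4)=8; V_bb(3)=-2.
Saddle points occur where the two diagonal entries have opposite signs: (2, 3), (4, 3). Count: 2.

2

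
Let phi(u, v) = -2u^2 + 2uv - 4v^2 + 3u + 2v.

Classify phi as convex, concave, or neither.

phi is quadratic, so its Hessian is the constant matrix H = [[-4, 2], [2, -8]].
det(H) = 28, tr(H) = -12.
det(H) > 0 and tr(H) < 0, so H is negative definite everywhere: concave.

concave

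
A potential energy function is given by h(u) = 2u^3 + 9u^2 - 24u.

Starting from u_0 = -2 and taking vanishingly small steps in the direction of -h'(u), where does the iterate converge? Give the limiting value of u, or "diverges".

1

h'(u) = 6(u - 1)(u + 4), so h'(-2) = -36.
Gradient descent moves in the -h' direction, i.e. u is increasing.
The nearest critical point in that direction is u = 1, where h'' = 30 > 0 (a local minimum). The iterate converges there.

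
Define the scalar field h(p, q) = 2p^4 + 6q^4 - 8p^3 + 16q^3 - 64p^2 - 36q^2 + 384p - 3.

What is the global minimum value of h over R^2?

-1809

h(p,q) separates as A(p) + B(q) − 3, so its minimum is min A + min B − 3.
A'(p) = 8(p - 4)(p - 3)(p + 4) vanishes at p ∈ {-4, 3, 4}; B'(q) = 24q(q - 1)(q + 3) vanishes at q ∈ {-3, 0, 1}.
Local minima of A (where A''>0): A(-4)=-1536, A(4)=512. Local minima of B: B(-3)=-270, B(1)=-14.
So the global minimum of h is A(-4) + B(-3) − 3 = -1536 − 270 − 3 = -1809, attained at (-4, -3).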